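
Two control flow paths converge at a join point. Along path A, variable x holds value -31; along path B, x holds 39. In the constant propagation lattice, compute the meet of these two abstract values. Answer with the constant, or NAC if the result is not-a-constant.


Meet operation: if both paths give the same constant, result is that constant; if they differ, result is NAC (not-a-constant).
Path A: -31, Path B: 39 -> differ
Result: not-a-constant -> NAC

NAC


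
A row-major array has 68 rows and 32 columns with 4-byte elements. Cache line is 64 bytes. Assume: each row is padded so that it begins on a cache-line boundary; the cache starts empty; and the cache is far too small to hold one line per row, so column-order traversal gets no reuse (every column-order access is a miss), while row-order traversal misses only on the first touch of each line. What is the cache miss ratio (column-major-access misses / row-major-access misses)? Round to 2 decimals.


Each row occupies 32 * 4 = 128 bytes and starts on a line boundary, so it spans ceil(128 / 64) = 2 cache lines.
Row-major traversal misses (one per line touched): 68 * ceil(32 * 4 / 64) = 136
Column-major traversal misses (no reuse, every access misses): 68 * 32 = 2176
Ratio = 2176 / 136 = 16.0

16.0


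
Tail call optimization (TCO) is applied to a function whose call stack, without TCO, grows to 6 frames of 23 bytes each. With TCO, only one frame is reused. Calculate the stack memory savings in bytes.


Without TCO: 6 * 23 = 138 bytes
With TCO: reuse 1 frame = 23 bytes
Savings = 138 - 23 = 115

115


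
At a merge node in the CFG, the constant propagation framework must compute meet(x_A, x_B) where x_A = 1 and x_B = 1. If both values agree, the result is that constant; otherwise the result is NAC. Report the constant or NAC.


Meet operation: if both paths give the same constant, result is that constant; if they differ, result is NAC (not-a-constant).
Path A: 1, Path B: 1 -> equal
Result: constant -> 1

1


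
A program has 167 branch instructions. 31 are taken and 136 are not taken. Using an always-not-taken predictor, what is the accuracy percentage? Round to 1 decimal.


Predictor: always-not-taken
Correct predictions = 136
Accuracy = 136 / 167 * 100 = 81.4%

81.4


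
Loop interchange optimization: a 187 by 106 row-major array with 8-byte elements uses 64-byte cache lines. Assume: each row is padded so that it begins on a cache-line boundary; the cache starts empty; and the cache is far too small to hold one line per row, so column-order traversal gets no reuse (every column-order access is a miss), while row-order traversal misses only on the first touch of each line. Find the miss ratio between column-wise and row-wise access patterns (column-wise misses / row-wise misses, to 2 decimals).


Each row occupies 106 * 8 = 848 bytes and starts on a line boundary, so it spans ceil(848 / 64) = 14 cache lines.
Row-major traversal misses (one per line touched): 187 * ceil(106 * 8 / 64) = 2618
Column-major traversal misses (no reuse, every access misses): 187 * 106 = 19822
Ratio = 19822 / 2618 = 7.57

7.57


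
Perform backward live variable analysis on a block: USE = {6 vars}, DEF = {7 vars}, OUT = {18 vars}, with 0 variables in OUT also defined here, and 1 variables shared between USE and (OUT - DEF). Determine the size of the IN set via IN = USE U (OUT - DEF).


OUT - DEF: 18 - 0 = 18
|IN| = |USE| + |OUT - DEF| - |USE ∩ (OUT - DEF)| = 6 + 18 - 1 = 23

23


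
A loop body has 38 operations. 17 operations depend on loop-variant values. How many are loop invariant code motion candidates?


Invariant candidates = total - loop-dependent
= 38 - 17 = 21

21


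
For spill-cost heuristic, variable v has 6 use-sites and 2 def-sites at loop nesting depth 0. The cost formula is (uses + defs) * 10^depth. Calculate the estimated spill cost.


uses + defs = 6 + 2 = 8
10^0 = 1
Spill cost = 8 * 1 = 8

8


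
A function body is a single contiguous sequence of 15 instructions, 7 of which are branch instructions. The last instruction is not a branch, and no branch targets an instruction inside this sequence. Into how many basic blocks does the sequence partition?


With no in-sequence branch targets, the leaders are the first instruction plus the instruction after each branch.
Number of basic blocks = branches + 1
= 7 + 1 = 8

8


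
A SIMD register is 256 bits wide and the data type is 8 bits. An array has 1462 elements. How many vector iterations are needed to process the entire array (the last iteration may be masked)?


Width = 256 / 8 = 32 elements per vector op
Iterations = ceil(1462 / 32) = 46

46


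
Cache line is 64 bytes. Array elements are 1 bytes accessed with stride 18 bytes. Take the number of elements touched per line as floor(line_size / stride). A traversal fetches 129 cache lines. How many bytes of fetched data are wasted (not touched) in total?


Elements per line = floor(64 / 18) = 3
Bytes used per line = 3 * 1 = 3
Wasted per line = 64 - 3 = 61
Total wasted = 61 * 129 = 7869

7869


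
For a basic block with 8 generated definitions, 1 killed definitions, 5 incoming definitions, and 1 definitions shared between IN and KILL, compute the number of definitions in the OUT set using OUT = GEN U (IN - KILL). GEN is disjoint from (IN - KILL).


IN - KILL: 5 - 1 = 4 surviving definitions
OUT = GEN + surviving = 8 + 4 = 12

12


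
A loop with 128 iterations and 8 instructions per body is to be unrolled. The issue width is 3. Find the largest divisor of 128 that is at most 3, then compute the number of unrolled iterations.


Largest divisor of 128 <= 3 is 2
New iterations = 128 / 2 = 64

64


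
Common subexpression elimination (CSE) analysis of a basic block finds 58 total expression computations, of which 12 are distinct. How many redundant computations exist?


CSE count = total expressions - unique expressions
= 58 - 12 = 46

46


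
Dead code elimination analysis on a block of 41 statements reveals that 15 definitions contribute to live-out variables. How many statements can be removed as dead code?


Dead code = total statements - live definitions
= 41 - 15 = 26

26


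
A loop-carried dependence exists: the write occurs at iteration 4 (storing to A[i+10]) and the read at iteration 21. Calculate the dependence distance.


Distance = read iteration - write iteration
= 21 - 4 = 17

17


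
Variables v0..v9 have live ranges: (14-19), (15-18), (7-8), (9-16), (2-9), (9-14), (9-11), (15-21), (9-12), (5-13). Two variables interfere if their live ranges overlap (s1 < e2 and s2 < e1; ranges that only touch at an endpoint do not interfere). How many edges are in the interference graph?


Check all pairs for overlapping intervals.
Two intervals (s1,e1) and (s2,e2) overlap if s1 < e2 and s2 < e1.
v0 (14-19) vs v1..v9: overlaps v1, v3, v7 -> 3
v1 (15-18) vs v2..v9: overlaps v3, v7 -> 2
v2 (7-8) vs v3..v9: overlaps v4, v9 -> 2
v3 (9-16) vs v4..v9: overlaps v5, v6, v7, v8, v9 -> 5
v4 (2-9) vs v5..v9: overlaps v9 -> 1
v5 (9-14) vs v6..v9: overlaps v6, v8, v9 -> 3
v6 (9-11) vs v7..v9: overlaps v8, v9 -> 2
v7 (15-21) vs v8..v9: overlaps none -> 0
v8 (9-12) vs v9: overlaps v9 -> 1
Total overlapping pairs = 3 + 2 + 2 + 5 + 1 + 3 + 2 + 0 + 1 = 19

19


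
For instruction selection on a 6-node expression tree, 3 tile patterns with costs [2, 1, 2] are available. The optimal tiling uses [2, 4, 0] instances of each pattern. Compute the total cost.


Total cost = sum(count_i * cost_i)
= 2*2 + 4*1 + 0*2
= 8

8


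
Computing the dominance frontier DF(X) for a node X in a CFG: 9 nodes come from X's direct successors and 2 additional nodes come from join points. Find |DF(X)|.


DF(X) = direct successor contributions + join point contributions
= 9 + 2 = 11

11


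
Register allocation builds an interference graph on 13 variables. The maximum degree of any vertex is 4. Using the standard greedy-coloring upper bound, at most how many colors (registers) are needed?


Greedy coloring never needs more than (max_degree + 1) colors: when coloring a vertex, at most max_degree neighbors are already colored.
Upper bound = 4 + 1 = 5

5


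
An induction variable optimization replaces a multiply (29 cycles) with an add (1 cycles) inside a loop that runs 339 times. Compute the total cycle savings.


Per-iteration saving = 29 - 1 = 28
Total saved = 339 * 28 = 9492

9492


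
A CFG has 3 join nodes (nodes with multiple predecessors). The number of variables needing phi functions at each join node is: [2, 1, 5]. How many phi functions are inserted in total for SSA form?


Total phi functions = sum of phi functions at each join node
= 2 + 1 + 5 = 8

8


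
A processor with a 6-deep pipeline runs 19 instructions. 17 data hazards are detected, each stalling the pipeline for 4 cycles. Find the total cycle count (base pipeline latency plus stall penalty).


Base cycles = 6 + 19 - 1 = 24
Total stalls = 17 * 4 = 68
Total = 24 + 68 = 92

92


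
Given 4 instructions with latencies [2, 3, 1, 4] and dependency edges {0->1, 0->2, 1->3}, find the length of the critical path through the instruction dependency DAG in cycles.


Compute longest path through dependency graph: dist(Ik) = max over predecessors of dist + latency(Ik).
dist(I0) = latency 2 = 2
dist(I1) = dist(I0) + 3 = 2 + 3 = 5
dist(I2) = dist(I0) + 1 = 2 + 1 = 3
dist(I3) = dist(I1) + 4 = 5 + 4 = 9
Critical path = max dist = 9

9


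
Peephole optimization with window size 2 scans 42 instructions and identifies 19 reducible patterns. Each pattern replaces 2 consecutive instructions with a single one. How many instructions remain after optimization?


Each match removes 1 instructions.
Total removed = 19 * 1 = 19
Remaining = 42 - 19 = 23

23


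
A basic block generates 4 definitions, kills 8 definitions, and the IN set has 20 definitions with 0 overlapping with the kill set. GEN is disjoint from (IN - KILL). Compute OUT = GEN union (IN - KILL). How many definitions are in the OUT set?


IN - KILL: 20 - 0 = 20 surviving definitions
OUT = GEN + surviving = 4 + 20 = 24

24


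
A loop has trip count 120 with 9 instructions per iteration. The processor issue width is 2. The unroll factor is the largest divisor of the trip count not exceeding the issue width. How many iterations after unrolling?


Largest divisor of 120 <= 2 is 2
New iterations = 120 / 2 = 60

60


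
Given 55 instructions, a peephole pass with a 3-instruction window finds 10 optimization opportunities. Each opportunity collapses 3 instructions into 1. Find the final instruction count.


Each match removes 2 instructions.
Total removed = 10 * 2 = 20
Remaining = 55 - 20 = 35

35


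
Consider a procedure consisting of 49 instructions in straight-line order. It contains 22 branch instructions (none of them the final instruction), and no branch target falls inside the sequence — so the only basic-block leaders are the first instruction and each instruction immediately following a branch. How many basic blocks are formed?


With no in-sequence branch targets, the leaders are the first instruction plus the instruction after each branch.
Number of basic blocks = branches + 1
= 22 + 1 = 23

23


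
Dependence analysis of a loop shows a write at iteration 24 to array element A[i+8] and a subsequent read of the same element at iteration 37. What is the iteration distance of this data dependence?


Distance = read iteration - write iteration
= 37 - 24 = 13

13


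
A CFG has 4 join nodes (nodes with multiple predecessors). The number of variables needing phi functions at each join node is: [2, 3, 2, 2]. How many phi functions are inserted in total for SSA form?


Total phi functions = sum of phi functions at each join node
= 2 + 3 + 2 + 2 = 9

9


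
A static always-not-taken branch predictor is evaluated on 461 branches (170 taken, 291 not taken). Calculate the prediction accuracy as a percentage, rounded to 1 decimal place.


Predictor: always-not-taken
Correct predictions = 291
Accuracy = 291 / 461 * 100 = 63.1%

63.1


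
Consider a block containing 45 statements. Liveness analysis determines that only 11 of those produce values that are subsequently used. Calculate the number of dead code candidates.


Dead code = total statements - live definitions
= 45 - 11 = 34

34


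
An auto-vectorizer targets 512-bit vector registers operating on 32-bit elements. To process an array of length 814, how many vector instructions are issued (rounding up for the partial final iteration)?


Width = 512 / 32 = 16 elements per vector op
Iterations = ceil(814 / 16) = 51

51


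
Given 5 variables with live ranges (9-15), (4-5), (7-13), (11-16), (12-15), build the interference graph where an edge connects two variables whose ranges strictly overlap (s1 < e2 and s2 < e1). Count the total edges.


Check all pairs for overlapping intervals.
Two intervals (s1,e1) and (s2,e2) overlap if s1 < e2 and s2 < e1.
v0 (9-15) vs v1..v4: overlaps v2, v3, v4 -> 3
v1 (4-5) vs v2..v4: overlaps none -> 0
v2 (7-13) vs v3..v4: overlaps v3, v4 -> 2
v3 (11-16) vs v4: overlaps v4 -> 1
Total overlapping pairs = 3 + 0 + 2 + 1 = 6

6


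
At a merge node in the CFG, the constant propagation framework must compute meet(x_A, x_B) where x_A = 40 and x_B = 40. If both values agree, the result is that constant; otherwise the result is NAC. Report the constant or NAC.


Meet operation: if both paths give the same constant, result is that constant; if they differ, result is NAC (not-a-constant).
Path A: 40, Path B: 40 -> equal
Result: constant -> 40

40


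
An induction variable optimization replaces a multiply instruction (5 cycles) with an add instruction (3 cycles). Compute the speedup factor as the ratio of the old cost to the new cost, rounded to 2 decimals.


Ratio = mult_cost / add_cost = 5 / 3 = 1.67

1.67


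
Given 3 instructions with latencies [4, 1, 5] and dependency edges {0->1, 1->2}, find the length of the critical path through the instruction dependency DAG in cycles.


Compute longest path through dependency graph: dist(Ik) = max over predecessors of dist + latency(Ik).
dist(I0) = latency 4 = 4
dist(I1) = dist(I0) + 1 = 4 + 1 = 5
dist(I2) = dist(I1) + 5 = 5 + 5 = 10
Critical path = max dist = 10

10


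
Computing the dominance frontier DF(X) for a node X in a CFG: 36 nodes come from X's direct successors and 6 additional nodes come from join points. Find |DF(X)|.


DF(X) = direct successor contributions + join point contributions
= 36 + 6 = 42

42


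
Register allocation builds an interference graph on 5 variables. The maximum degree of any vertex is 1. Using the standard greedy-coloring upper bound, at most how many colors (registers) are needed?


Greedy coloring never needs more than (max_degree + 1) colors: when coloring a vertex, at most max_degree neighbors are already colored.
Upper bound = 1 + 1 = 2

2


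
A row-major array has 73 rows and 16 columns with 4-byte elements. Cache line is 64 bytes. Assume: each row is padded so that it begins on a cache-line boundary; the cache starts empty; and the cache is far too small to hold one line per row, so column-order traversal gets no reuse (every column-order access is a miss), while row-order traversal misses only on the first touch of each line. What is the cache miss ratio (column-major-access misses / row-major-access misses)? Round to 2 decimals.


Each row occupies 16 * 4 = 64 bytes and starts on a line boundary, so it spans ceil(64 / 64) = 1 cache lines.
Row-major traversal misses (one per line touched): 73 * ceil(16 * 4 / 64) = 73
Column-major traversal misses (no reuse, every access misses): 73 * 16 = 1168
Ratio = 1168 / 73 = 16.0

16.0


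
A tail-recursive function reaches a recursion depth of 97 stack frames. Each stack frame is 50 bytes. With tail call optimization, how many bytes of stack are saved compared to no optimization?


Without TCO: 97 * 50 = 4850 bytes
With TCO: reuse 1 frame = 50 bytes
Savings = 4850 - 50 = 4800

4800


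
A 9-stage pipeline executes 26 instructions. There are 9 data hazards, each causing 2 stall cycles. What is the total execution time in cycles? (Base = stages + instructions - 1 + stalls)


Base cycles = 9 + 26 - 1 = 34
Total stalls = 9 * 2 = 18
Total = 34 + 18 = 52

52


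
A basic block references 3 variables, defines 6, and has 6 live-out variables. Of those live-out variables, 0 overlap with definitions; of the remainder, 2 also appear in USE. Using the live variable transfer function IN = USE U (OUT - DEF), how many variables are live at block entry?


OUT - DEF: 6 - 0 = 6
|IN| = |USE| + |OUT - DEF| - |USE ∩ (OUT - DEF)| = 3 + 6 - 2 = 7

7


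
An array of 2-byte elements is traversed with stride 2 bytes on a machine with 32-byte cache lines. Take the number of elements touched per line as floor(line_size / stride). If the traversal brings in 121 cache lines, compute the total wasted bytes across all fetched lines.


Elements per line = floor(32 / 2) = 16
Bytes used per line = 16 * 2 = 32
Wasted per line = 32 - 32 = 0
Total wasted = 0 * 121 = 0

0


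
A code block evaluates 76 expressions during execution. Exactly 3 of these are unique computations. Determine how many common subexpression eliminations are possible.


CSE count = total expressions - unique expressions
= 76 - 3 = 73

73


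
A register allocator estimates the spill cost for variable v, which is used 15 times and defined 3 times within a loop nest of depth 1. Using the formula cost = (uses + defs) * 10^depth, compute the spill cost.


uses + defs = 15 + 3 = 18
10^1 = 10
Spill cost = 18 * 10 = 180

180


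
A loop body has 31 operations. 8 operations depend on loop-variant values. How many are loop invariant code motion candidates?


Invariant candidates = total - loop-dependent
= 31 - 8 = 23

23


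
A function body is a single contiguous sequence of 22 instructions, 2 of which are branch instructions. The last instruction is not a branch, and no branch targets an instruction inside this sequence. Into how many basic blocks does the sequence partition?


With no in-sequence branch targets, the leaders are the first instruction plus the instruction after each branch.
Number of basic blocks = branches + 1
= 2 + 1 = 3

3


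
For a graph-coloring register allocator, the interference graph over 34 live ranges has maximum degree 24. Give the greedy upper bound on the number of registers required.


Greedy coloring never needs more than (max_degree + 1) colors: when coloring a vertex, at most max_degree neighbors are already colored.
Upper bound = 24 + 1 = 25

25


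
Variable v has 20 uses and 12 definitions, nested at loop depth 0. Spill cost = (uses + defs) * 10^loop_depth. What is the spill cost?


uses + defs = 20 + 12 = 32
10^0 = 1
Spill cost = 32 * 1 = 32

32


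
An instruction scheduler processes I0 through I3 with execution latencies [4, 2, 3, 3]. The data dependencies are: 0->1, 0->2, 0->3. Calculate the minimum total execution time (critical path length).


Compute longest path through dependency graph: dist(Ik) = max over predecessors of dist + latency(Ik).
dist(I0) = latency 4 = 4
dist(I1) = dist(I0) + 2 = 4 + 2 = 6
dist(I2) = dist(I0) + 3 = 4 + 3 = 7
dist(I3) = dist(I0) + 3 = 4 + 3 = 7
Critical path = max dist = 7

7


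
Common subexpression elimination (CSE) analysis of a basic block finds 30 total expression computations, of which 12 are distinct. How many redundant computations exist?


CSE count = total expressions - unique expressions
= 30 - 12 = 18

18


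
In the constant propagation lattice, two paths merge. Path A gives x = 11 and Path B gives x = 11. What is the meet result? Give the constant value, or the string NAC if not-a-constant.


Meet operation: if both paths give the same constant, result is that constant; if they differ, result is NAC (not-a-constant).
Path A: 11, Path B: 11 -> equal
Result: constant -> 11

11


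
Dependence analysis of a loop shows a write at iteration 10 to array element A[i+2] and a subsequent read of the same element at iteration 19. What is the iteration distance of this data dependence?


Distance = read iteration - write iteration
= 19 - 10 = 9

9


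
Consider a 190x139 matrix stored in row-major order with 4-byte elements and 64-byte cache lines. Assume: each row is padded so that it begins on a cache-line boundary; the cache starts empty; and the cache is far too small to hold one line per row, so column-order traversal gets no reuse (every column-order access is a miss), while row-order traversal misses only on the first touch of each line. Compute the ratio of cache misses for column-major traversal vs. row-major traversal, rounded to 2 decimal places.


Each row occupies 139 * 4 = 556 bytes and starts on a line boundary, so it spans ceil(556 / 64) = 9 cache lines.
Row-major traversal misses (one per line touched): 190 * ceil(139 * 4 / 64) = 1710
Column-major traversal misses (no reuse, every access misses): 190 * 139 = 26410
Ratio = 26410 / 1710 = 15.44

15.44


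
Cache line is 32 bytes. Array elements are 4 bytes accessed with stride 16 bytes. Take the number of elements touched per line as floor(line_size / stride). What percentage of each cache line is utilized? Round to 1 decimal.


Elements per cache line = floor(32 / 16) = 2
Bytes used = 2 * 4 = 8
Utilization = 8 / 32 * 100 = 25.0%

25.0


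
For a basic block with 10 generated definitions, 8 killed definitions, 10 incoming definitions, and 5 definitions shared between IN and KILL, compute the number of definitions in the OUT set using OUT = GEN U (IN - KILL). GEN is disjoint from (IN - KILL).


IN - KILL: 10 - 5 = 5 surviving definitions
OUT = GEN + surviving = 10 + 5 = 15

15


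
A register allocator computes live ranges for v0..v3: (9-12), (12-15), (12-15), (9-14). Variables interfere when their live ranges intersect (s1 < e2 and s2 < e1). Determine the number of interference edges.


Check all pairs for overlapping intervals.
Two intervals (s1,e1) and (s2,e2) overlap if s1 < e2 and s2 < e1.
v0 (9-12) vs v1..v3: overlaps v3 -> 1
v1 (12-15) vs v2..v3: overlaps v2, v3 -> 2
v2 (12-15) vs v3: overlaps v3 -> 1
Total overlapping pairs = 1 + 2 + 1 = 4

4


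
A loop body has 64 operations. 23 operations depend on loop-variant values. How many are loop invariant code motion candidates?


Invariant candidates = total - loop-dependent
= 64 - 23 = 41

41


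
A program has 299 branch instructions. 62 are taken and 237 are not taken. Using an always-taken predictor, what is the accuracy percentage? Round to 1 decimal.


Predictor: always-taken
Correct predictions = 62
Accuracy = 62 / 299 * 100 = 20.7%

20.7


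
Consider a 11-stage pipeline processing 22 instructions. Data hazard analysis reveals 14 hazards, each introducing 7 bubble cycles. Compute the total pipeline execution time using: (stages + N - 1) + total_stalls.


Base cycles = 11 + 22 - 1 = 32
Total stalls = 14 * 7 = 98
Total = 32 + 98 = 130

130


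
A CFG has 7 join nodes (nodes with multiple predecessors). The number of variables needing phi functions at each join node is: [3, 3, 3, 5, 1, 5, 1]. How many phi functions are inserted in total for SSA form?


Total phi functions = sum of phi functions at each join node
= 3 + 3 + 3 + 5 + 1 + 5 + 1 = 21

21


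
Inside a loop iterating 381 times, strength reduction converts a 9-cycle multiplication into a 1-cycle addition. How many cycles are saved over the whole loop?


Per-iteration saving = 9 - 1 = 8
Total saved = 381 * 8 = 3048

3048


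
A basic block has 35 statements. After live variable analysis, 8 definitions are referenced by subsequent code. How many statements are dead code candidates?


Dead code = total statements - live definitions
= 35 - 8 = 27

27


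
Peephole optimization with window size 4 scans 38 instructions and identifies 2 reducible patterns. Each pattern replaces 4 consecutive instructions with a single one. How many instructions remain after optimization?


Each match removes 3 instructions.
Total removed = 2 * 3 = 6
Remaining = 38 - 6 = 32

32


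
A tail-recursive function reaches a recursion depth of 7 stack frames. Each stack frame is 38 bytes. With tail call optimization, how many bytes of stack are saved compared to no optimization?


Without TCO: 7 * 38 = 266 bytes
With TCO: reuse 1 frame = 38 bytes
Savings = 266 - 38 = 228

228


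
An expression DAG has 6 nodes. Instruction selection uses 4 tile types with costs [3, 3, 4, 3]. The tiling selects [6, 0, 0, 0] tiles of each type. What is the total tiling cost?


Total cost = sum(count_i * cost_i)
= 6*3 + 0*3 + 0*4 + 0*3
= 18

18


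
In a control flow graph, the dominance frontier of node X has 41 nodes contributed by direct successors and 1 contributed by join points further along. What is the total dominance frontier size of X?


DF(X) = direct successor contributions + join point contributions
= 41 + 1 = 42

42


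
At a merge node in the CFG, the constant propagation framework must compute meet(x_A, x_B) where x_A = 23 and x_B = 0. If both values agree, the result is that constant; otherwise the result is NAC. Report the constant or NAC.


Meet operation: if both paths give the same constant, result is that constant; if they differ, result is NAC (not-a-constant).
Path A: 23, Path B: 0 -> differ
Result: not-a-constant -> NAC

NAC


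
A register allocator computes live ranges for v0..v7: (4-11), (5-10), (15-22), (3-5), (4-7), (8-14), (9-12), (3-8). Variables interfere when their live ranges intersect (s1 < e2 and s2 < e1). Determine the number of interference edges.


Check all pairs for overlapping intervals.
Two intervals (s1,e1) and (s2,e2) overlap if s1 < e2 and s2 < e1.
v0 (4-11) vs v1..v7: overlaps v1, v3, v4, v5, v6, v7 -> 6
v1 (5-10) vs v2..v7: overlaps v4, v5, v6, v7 -> 4
v2 (15-22) vs v3..v7: overlaps none -> 0
v3 (3-5) vs v4..v7: overlaps v4, v7 -> 2
v4 (4-7) vs v5..v7: overlaps v7 -> 1
v5 (8-14) vs v6..v7: overlaps v6 -> 1
v6 (9-12) vs v7: overlaps none -> 0
Total overlapping pairs = 6 + 4 + 0 + 2 + 1 + 1 + 0 = 14

14


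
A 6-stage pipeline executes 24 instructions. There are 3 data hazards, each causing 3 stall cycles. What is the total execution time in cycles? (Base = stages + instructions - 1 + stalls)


Base cycles = 6 + 24 - 1 = 29
Total stalls = 3 * 3 = 9
Total = 29 + 9 = 38

38


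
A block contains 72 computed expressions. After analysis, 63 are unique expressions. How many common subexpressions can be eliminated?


CSE count = total expressions - unique expressions
= 72 - 63 = 9

9


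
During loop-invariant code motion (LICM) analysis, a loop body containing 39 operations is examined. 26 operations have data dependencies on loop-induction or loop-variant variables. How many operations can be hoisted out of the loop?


Invariant candidates = total - loop-dependent
= 39 - 26 = 13

13


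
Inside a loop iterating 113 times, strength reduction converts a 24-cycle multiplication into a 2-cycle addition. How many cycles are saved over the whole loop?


Per-iteration saving = 24 - 2 = 22
Total saved = 113 * 22 = 2486

2486


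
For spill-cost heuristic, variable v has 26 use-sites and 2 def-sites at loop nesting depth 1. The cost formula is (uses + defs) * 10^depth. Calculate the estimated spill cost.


uses + defs = 26 + 2 = 28
10^1 = 10
Spill cost = 28 * 10 = 280

280


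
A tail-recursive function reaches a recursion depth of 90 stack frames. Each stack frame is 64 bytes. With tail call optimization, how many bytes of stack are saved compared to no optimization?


Without TCO: 90 * 64 = 5760 bytes
With TCO: reuse 1 frame = 64 bytes
Savings = 5760 - 64 = 5696

5696


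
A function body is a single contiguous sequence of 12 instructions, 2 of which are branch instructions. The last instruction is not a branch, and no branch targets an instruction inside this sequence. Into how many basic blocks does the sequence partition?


With no in-sequence branch targets, the leaders are the first instruction plus the instruction after each branch.
Number of basic blocks = branches + 1
= 2 + 1 = 3

3


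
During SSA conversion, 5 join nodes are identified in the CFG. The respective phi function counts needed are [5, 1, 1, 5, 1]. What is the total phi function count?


Total phi functions = sum of phi functions at each join node
= 5 + 1 + 1 + 5 + 1 = 13

13


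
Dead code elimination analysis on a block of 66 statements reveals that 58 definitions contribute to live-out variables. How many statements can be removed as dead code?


Dead code = total statements - live definitions
= 66 - 58 = 8

8


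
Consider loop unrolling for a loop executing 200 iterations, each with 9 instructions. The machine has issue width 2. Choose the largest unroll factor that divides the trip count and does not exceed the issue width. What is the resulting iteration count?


Largest divisor of 200 <= 2 is 2
New iterations = 200 / 2 = 100

100


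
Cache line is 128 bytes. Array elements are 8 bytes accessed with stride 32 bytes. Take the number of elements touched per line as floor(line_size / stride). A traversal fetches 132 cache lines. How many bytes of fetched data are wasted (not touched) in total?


Elements per line = floor(128 / 32) = 4
Bytes used per line = 4 * 8 = 32
Wasted per line = 128 - 32 = 96
Total wasted = 96 * 132 = 12672

12672


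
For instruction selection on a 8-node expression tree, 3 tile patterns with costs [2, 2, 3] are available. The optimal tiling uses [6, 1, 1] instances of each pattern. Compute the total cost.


Total cost = sum(count_i * cost_i)
= 6*2 + 1*2 + 1*3
= 17

17


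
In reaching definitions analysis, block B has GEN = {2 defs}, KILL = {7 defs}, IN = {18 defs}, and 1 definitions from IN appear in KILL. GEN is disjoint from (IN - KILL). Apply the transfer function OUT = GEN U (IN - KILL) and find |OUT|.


IN - KILL: 18 - 1 = 17 surviving definitions
OUT = GEN + surviving = 2 + 17 = 19

19


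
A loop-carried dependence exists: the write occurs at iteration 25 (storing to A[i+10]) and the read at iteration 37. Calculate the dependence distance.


Distance = read iteration - write iteration
= 37 - 25 = 12

12


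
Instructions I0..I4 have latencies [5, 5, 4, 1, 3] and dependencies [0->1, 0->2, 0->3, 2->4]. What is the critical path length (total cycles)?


Compute longest path through dependency graph: dist(Ik) = max over predecessors of dist + latency(Ik).
dist(I0) = latency 5 = 5
dist(I1) = dist(I0) + 5 = 5 + 5 = 10
dist(I2) = dist(I0) + 4 = 5 + 4 = 9
dist(I3) = dist(I0) + 1 = 5 + 1 = 6
dist(I4) = dist(I2) + 3 = 9 + 3 = 12
Critical path = max dist = 12

12


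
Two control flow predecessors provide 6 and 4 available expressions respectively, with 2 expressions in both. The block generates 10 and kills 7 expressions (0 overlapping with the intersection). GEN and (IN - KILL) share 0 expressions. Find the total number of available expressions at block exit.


IN = intersection of predecessors = 2
IN - KILL = 2 - 0 = 2
|OUT| = |GEN| + |IN - KILL| - |GEN ∩ (IN - KILL)| = 10 + 2 - 0 = 12

12


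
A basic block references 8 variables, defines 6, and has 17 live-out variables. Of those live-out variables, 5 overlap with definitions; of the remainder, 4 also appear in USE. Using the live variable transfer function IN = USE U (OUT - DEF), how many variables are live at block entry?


OUT - DEF: 17 - 5 = 12
|IN| = |USE| + |OUT - DEF| - |USE ∩ (OUT - DEF)| = 8 + 12 - 4 = 16

16


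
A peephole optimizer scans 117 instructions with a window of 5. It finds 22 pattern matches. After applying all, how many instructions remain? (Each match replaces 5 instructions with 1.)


Each match removes 4 instructions.
Total removed = 22 * 4 = 88
Remaining = 117 - 88 = 29

29


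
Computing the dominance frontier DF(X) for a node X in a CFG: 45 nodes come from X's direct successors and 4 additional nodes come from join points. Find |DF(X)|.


DF(X) = direct successor contributions + join point contributions
= 45 + 4 = 49

49


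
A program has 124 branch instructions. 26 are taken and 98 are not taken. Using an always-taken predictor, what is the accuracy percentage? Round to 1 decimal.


Predictor: always-taken
Correct predictions = 26
Accuracy = 26 / 124 * 100 = 21.0%

21.0


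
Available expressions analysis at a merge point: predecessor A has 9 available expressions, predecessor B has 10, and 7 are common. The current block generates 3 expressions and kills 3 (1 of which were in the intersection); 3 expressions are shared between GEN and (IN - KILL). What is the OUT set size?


IN = intersection of predecessors = 7
IN - KILL = 7 - 1 = 6
|OUT| = |GEN| + |IN - KILL| - |GEN ∩ (IN - KILL)| = 3 + 6 - 3 = 6

6


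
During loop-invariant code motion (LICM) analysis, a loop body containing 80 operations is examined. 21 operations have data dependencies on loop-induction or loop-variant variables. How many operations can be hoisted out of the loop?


Invariant candidates = total - loop-dependent
= 80 - 21 = 59

59


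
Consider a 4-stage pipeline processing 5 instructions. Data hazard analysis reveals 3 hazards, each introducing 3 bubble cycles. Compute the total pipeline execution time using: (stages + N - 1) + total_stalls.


Base cycles = 4 + 5 - 1 = 8
Total stalls = 3 * 3 = 9
Total = 8 + 9 = 17

17


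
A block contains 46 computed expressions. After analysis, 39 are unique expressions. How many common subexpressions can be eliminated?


CSE count = total expressions - unique expressions
= 46 - 39 = 7

7


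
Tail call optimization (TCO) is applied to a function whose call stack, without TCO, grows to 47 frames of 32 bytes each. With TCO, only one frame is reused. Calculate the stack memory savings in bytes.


Without TCO: 47 * 32 = 1504 bytes
With TCO: reuse 1 frame = 32 bytes
Savings = 1504 - 32 = 1472

1472


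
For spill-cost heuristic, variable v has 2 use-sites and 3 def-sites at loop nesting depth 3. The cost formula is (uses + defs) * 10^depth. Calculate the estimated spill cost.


uses + defs = 2 + 3 = 5
10^3 = 1000
Spill cost = 5 * 1000 = 5000

5000


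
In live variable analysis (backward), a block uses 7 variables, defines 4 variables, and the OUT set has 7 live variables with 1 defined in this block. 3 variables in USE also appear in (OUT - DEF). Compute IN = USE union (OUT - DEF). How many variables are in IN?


OUT - DEF: 7 - 1 = 6
|IN| = |USE| + |OUT - DEF| - |USE ∩ (OUT - DEF)| = 7 + 6 - 3 = 10

10


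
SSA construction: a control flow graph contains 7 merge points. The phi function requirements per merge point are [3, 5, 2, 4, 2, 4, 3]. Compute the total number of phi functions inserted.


Total phi functions = sum of phi functions at each join node
= 3 + 5 + 2 + 4 + 2 + 4 + 3 = 23

23


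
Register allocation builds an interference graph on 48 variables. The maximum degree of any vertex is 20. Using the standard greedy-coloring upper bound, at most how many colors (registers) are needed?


Greedy coloring never needs more than (max_degree + 1) colors: when coloring a vertex, at most max_degree neighbors are already colored.
Upper bound = 20 + 1 = 21

21


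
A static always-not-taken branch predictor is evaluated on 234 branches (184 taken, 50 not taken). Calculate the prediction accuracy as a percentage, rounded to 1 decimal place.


Predictor: always-not-taken
Correct predictions = 50
Accuracy = 50 / 234 * 100 = 21.4%

21.4


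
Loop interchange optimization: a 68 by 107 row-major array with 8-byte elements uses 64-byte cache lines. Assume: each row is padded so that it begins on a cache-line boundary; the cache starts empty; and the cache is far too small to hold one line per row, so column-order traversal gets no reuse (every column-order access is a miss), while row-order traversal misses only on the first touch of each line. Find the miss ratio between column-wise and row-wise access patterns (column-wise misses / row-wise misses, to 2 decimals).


Each row occupies 107 * 8 = 856 bytes and starts on a line boundary, so it spans ceil(856 / 64) = 14 cache lines.
Row-major traversal misses (one per line touched): 68 * ceil(107 * 8 / 64) = 952
Column-major traversal misses (no reuse, every access misses): 68 * 107 = 7276
Ratio = 7276 / 952 = 7.64

7.64


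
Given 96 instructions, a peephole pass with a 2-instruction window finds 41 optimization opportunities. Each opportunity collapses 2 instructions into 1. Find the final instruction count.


Each match removes 1 instructions.
Total removed = 41 * 1 = 41
Remaining = 96 - 41 = 55

55


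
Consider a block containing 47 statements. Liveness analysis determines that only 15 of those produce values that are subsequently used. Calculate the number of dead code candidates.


Dead code = total statements - live definitions
= 47 - 15 = 32

32


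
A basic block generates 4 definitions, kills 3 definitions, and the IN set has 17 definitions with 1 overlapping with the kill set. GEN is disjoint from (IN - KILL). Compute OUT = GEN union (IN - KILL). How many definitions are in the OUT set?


IN - KILL: 17 - 1 = 16 surviving definitions
OUT = GEN + surviving = 4 + 16 = 20

20


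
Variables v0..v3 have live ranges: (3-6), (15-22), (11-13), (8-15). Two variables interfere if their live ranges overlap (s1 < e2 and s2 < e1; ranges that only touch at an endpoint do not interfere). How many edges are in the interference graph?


Check all pairs for overlapping intervals.
Two intervals (s1,e1) and (s2,e2) overlap if s1 < e2 and s2 < e1.
v0 (3-6) vs v1..v3: overlaps none -> 0
v1 (15-22) vs v2..v3: overlaps none -> 0
v2 (11-13) vs v3: overlaps v3 -> 1
Total overlapping pairs = 0 + 0 + 1 = 1

1


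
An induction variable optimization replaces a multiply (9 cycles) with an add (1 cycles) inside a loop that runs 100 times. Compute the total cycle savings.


Per-iteration saving = 9 - 1 = 8
Total saved = 100 * 8 = 800

800


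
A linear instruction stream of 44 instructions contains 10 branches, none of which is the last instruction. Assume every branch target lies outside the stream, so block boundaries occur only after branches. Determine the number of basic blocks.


With no in-sequence branch targets, the leaders are the first instruction plus the instruction after each branch.
Number of basic blocks = branches + 1
= 10 + 1 = 11

11


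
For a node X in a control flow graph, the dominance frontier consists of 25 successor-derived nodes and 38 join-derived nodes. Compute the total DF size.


DF(X) = direct successor contributions + join point contributions
= 25 + 38 = 63

63


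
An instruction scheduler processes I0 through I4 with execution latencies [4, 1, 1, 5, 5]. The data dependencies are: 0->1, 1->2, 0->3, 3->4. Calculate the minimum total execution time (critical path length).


Compute longest path through dependency graph: dist(Ik) = max over predecessors of dist + latency(Ik).
dist(I0) = latency 4 = 4
dist(I1) = dist(I0) + 1 = 4 + 1 = 5
dist(I2) = dist(I1) + 1 = 5 + 1 = 6
dist(I3) = dist(I0) + 5 = 4 + 5 = 9
dist(I4) = dist(I3) + 5 = 9 + 5 = 14
Critical path = max dist = 14

14


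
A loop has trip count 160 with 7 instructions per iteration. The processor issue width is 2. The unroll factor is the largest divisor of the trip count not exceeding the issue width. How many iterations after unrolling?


Largest divisor of 160 <= 2 is 2
New iterations = 160 / 2 = 80

80


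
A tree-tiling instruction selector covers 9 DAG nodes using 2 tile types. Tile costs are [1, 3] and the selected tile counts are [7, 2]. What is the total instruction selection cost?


Total cost = sum(count_i * cost_i)
= 7*1 + 2*3
= 13

13


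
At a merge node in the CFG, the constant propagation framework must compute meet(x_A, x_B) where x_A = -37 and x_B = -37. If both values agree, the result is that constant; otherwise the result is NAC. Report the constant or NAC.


Meet operation: if both paths give the same constant, result is that constant; if they differ, result is NAC (not-a-constant).
Path A: -37, Path B: -37 -> equal
Result: constant -> -37

-37
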